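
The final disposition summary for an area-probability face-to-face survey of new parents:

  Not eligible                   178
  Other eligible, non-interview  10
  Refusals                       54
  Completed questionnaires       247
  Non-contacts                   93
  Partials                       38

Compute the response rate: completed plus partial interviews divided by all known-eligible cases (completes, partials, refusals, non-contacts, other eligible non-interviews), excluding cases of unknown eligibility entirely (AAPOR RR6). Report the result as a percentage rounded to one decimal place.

64.5%

Num → 247 + 38 = 285
Denom → 247 + 38 + 54 + 93 + 10 = 442
RR6 = 285 / 442 = 0.6448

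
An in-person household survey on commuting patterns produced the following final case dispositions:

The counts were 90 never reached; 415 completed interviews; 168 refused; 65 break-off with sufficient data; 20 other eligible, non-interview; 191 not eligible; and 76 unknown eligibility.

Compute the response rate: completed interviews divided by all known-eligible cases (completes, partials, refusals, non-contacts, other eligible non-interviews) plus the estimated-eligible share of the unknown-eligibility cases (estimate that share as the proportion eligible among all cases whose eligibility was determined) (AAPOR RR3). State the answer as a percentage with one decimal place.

Top = 415
Known eligible = 415 + 65 + 168 + 90 + 20 = 758
e = 758 / (758 + 191) = 758 / 949 = 0.7987
Eligible share of unknowns = 0.7987 × 76 = 60.70
Denom = 758 + 60.70 = 818.70
RR3 = 415 / 818.70 = 0.5069

50.7%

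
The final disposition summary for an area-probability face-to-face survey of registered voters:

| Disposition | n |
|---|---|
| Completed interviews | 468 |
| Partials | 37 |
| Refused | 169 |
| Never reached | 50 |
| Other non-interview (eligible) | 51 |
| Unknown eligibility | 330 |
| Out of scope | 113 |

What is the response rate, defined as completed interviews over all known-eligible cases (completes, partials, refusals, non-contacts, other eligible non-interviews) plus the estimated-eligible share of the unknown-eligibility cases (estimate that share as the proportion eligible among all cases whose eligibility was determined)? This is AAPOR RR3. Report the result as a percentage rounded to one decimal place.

44.0%

Num = 468
Determined eligible = 468 + 37 + 169 + 50 + 51 = 775
e = 775 / (775 + 113) = 775 / 888 = 0.8727
Eligible share of unknowns = 0.8727 × 330 = 287.99
Denom = 775 + 287.99 = 1062.99
RR3 = 468 / 1062.99 = 0.4403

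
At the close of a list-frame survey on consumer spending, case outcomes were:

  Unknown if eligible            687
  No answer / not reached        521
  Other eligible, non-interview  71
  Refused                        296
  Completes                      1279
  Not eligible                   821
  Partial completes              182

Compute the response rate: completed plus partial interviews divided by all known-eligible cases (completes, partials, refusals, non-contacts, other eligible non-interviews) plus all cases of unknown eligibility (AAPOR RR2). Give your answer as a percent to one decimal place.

48.1%

Num → 1279 + 182 = 1461
Denominator → 1279 + 182 + 296 + 521 + 71 + 687 = 3036
RR2 = 1461 / 3036 = 0.4812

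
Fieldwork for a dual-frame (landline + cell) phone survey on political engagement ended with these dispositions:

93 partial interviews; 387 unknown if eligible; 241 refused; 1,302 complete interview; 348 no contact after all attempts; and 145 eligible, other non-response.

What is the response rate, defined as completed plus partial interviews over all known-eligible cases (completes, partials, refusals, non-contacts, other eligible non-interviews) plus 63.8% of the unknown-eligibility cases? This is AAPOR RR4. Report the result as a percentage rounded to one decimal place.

Top: 1302 + 93 = 1395
Determined eligible: 1302 + 93 + 241 + 348 + 145 = 2129
Estimated eligible among unknowns: 0.6380 × 387 = 246.91
Denominator: 2129 + 246.91 = 2375.91
RR4 = 1395 / 2375.91 = 0.5871

58.7%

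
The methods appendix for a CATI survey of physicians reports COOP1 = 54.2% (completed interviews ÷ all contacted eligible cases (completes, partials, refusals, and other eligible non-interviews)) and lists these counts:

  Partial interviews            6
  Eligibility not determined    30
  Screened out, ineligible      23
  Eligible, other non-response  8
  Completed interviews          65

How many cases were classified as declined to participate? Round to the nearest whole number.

41

COOP1 = 65 / D = 0.542
D = 65 / 0.542 = 119.9
Other denominator terms total 79
declined to participate = 119.9 − 79 ≈ 41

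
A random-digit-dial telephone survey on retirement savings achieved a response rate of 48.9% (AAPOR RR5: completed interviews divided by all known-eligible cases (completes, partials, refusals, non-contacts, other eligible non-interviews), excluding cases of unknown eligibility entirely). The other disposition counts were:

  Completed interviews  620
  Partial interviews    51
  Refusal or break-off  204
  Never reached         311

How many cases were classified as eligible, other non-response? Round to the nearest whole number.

RR5 = 620 / D = 0.489
D = 620 / 0.489 = 1267.9
Rest of base = 1186
eligible, other non-response = 1267.9 − 1186 ≈ 82

82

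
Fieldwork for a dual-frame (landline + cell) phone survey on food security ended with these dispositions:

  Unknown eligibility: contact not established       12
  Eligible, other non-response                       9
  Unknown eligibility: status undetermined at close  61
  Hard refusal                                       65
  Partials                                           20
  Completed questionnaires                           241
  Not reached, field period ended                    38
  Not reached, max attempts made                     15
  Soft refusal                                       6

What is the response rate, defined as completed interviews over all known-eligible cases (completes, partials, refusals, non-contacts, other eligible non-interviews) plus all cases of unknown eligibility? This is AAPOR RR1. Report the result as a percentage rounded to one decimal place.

51.6%

Refusal or break-off = 65 + 6 = 71
No contact after all attempts = 38 + 15 = 53
Unknown if eligible = 12 + 61 = 73
Numerator: 241
Denom: 241 + 20 + 71 + 53 + 9 + 73 = 467
RR1 = 241 / 467 = 0.5161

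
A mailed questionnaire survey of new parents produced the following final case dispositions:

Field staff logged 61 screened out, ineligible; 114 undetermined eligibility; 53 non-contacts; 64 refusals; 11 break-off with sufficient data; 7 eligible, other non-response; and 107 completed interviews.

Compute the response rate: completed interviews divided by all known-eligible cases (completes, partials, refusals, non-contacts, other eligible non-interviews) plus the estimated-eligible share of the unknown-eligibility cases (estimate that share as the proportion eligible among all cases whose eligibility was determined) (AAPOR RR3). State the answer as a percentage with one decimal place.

32.1%

Top: 107
Known eligible: 107 + 11 + 64 + 53 + 7 = 242
e = 242 / (242 + 61) = 242 / 303 = 0.7987
Eligible share of unknowns: 0.7987 × 114 = 91.05
Denominator: 242 + 91.05 = 333.05
RR3 = 107 / 333.05 = 0.3213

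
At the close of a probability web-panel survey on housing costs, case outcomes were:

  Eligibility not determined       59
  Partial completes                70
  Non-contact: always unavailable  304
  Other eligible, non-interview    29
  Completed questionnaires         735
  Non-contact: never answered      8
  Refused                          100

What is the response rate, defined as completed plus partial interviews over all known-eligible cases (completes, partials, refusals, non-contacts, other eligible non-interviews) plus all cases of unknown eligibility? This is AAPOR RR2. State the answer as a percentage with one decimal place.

61.7%

No answer / not reached = 8 + 304 = 312
Num → 735 + 70 = 805
Denom → 735 + 70 + 100 + 312 + 29 + 59 = 1305
RR2 = 805 / 1305 = 0.6169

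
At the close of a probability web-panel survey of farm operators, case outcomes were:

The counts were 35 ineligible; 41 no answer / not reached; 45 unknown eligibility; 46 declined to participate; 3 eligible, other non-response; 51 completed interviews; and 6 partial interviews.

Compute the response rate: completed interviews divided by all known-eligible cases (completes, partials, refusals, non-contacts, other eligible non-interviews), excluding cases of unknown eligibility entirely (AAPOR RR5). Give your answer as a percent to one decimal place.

34.7%

Top → 51
Denom → 51 + 6 + 46 + 41 + 3 = 147
RR5 = 51 / 147 = 0.3469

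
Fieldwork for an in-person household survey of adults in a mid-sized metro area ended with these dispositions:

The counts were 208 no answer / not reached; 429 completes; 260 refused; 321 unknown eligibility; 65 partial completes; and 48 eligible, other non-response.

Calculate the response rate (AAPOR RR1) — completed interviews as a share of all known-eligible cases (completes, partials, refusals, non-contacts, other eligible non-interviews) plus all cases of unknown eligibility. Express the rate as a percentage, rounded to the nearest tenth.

Top → 429
Denominator → 429 + 65 + 260 + 208 + 48 + 321 = 1331
RR1 = 429 / 1331 = 0.3223

32.2%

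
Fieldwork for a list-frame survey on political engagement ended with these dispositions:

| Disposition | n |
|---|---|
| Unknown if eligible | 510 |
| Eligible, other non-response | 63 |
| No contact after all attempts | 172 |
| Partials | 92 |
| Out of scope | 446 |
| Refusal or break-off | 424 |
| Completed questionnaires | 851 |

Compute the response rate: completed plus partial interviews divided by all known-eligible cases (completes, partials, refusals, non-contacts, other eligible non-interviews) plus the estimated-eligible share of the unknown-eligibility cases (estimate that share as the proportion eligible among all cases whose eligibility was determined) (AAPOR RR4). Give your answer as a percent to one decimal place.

47.1%

Num: 851 + 92 = 943
Known eligible: 851 + 92 + 424 + 172 + 63 = 1602
e = 1602 / (1602 + 446) = 1602 / 2048 = 0.7822
Eligible share of unknowns: 0.7822 × 510 = 398.92
Base: 1602 + 398.92 = 2000.92
RR4 = 943 / 2000.92 = 0.4713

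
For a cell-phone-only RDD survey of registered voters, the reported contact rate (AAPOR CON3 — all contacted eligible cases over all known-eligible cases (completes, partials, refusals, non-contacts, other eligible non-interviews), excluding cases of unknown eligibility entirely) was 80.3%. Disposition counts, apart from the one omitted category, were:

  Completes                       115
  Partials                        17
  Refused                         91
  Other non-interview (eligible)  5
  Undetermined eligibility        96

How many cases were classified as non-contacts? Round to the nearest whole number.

56

Top = 115 + 17 + 91 + 5 = 228
CON3 = 228 / D = 0.803
D = 228 / 0.803 = 283.9
Rest of base = 228
non-contacts = 283.9 − 228 ≈ 56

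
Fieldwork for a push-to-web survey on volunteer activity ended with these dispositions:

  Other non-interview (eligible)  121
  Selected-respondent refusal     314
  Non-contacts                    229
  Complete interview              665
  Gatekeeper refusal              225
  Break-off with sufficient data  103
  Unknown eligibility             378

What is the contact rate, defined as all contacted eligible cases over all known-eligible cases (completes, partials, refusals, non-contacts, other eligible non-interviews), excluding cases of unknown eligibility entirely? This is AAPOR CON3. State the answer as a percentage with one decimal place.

Declined to participate = 225 + 314 = 539
Num → 665 + 103 + 539 + 121 = 1428
Denominator → 665 + 103 + 539 + 229 + 121 = 1657
CON3 = 1428 / 1657 = 0.8618

86.2%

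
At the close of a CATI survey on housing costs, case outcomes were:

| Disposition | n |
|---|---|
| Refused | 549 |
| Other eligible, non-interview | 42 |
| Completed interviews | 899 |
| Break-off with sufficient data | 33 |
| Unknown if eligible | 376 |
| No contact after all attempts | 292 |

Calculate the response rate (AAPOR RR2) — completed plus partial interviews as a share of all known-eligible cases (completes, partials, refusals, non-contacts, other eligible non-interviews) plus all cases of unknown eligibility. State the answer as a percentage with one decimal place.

Numerator = 899 + 33 = 932
Base = 899 + 33 + 549 + 292 + 42 + 376 = 2191
RR2 = 932 / 2191 = 0.4254

42.5%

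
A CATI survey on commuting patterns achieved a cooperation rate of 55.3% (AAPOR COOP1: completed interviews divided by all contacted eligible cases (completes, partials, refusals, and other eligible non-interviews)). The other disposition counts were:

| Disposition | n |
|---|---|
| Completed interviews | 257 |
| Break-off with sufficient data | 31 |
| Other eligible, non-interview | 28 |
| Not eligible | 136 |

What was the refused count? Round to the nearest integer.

149

COOP1 = 257 / D = 0.553
D = 257 / 0.553 = 464.7
Other denominator terms total 316
refused = 464.7 − 316 ≈ 149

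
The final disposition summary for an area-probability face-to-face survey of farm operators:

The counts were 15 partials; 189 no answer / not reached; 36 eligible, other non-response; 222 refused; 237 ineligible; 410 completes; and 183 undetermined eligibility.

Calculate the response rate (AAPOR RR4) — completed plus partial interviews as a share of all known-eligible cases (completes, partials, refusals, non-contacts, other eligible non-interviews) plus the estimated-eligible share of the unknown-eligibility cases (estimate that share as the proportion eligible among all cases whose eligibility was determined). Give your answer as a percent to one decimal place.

41.8%

Num: 410 + 15 = 425
Eligible (known): 410 + 15 + 222 + 189 + 36 = 872
e = 872 / (872 + 237) = 872 / 1109 = 0.7863
Eligible share of unknowns: 0.7863 × 183 = 143.89
Denominator: 872 + 143.89 = 1015.89
RR4 = 425 / 1015.89 = 0.4184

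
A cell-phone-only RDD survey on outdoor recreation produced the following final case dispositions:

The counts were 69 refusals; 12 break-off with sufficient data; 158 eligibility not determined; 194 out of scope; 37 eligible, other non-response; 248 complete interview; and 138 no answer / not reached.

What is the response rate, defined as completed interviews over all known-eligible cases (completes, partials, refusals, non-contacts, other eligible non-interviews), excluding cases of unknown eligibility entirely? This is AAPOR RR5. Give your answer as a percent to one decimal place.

49.2%

Num: 248
Base: 248 + 12 + 69 + 138 + 37 = 504
RR5 = 248 / 504 = 0.4921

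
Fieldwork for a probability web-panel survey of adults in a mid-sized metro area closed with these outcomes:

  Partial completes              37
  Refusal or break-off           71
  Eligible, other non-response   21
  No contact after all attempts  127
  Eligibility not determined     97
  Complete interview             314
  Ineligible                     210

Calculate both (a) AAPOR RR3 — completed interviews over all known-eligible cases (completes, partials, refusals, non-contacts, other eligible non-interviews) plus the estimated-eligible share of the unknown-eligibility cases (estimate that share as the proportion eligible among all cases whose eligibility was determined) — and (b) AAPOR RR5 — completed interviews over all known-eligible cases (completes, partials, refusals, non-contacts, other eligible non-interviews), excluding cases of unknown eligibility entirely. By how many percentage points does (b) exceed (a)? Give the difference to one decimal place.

Numerator: 314
Known eligible: 314 + 37 + 71 + 127 + 21 = 570
e = 570 / (570 + 210) = 570 / 780 = 0.7308
Eligible share of unknowns: 0.7308 × 97 = 70.89
Denom: 570 + 70.89 = 640.89
RR3 = 314 / 640.89 = 0.4899
Denom: 314 + 37 + 71 + 127 + 21 = 570
RR5 = 314 / 570 = 0.5509
Difference = 55.09 − 48.99 = 6.10 percentage points

6.1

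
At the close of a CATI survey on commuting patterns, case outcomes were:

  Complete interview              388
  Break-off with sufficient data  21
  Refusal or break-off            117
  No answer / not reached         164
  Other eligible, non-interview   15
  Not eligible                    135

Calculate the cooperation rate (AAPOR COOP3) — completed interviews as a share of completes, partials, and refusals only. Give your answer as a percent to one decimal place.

Top → 388
Base → 388 + 21 + 117 = 526
COOP3 = 388 / 526 = 0.7376

73.8%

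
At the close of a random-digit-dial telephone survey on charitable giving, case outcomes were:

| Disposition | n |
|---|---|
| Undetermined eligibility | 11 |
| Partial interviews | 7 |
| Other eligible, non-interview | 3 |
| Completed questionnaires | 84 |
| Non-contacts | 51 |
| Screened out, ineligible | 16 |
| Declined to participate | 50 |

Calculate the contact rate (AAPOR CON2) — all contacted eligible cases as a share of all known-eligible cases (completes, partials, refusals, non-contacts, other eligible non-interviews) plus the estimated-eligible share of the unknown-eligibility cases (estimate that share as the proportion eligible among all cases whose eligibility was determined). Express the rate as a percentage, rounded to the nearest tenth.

Top: 84 + 7 + 50 + 3 = 144
Determined eligible: 84 + 7 + 50 + 51 + 3 = 195
e = 195 / (195 + 16) = 195 / 211 = 0.9242
Estimated eligible among unknowns: 0.9242 × 11 = 10.17
Denominator: 195 + 10.17 = 205.17
CON2 = 144 / 205.17 = 0.7019

70.2%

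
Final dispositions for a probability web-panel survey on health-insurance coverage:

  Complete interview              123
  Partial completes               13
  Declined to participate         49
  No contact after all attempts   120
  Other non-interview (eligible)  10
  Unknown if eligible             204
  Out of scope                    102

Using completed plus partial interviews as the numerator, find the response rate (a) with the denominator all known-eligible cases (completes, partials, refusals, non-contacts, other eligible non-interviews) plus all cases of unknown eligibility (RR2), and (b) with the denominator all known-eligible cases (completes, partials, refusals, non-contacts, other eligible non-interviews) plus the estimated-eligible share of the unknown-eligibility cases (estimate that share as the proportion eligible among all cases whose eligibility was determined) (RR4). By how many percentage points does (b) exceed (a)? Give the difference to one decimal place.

Top → 123 + 13 = 136
Denom → 123 + 13 + 49 + 120 + 10 + 204 = 519
RR2 = 136 / 519 = 0.2620
Determined eligible → 123 + 13 + 49 + 120 + 10 = 315
e = 315 / (315 + 102) = 315 / 417 = 0.7554
e × U → 0.7554 × 204 = 154.10
Denom → 315 + 154.10 = 469.10
RR4 = 136 / 469.10 = 0.2899
Difference = 28.99 − 26.20 = 2.79 percentage points

2.8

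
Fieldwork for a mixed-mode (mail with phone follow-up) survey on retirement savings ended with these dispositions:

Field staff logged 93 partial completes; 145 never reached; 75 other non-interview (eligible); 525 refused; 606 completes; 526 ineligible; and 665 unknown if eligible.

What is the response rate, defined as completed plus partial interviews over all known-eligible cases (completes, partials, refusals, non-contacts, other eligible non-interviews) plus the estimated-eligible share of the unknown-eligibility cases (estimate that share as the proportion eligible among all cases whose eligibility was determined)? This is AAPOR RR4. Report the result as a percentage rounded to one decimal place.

Numerator → 606 + 93 = 699
Determined eligible → 606 + 93 + 525 + 145 + 75 = 1444
e = 1444 / (1444 + 526) = 1444 / 1970 = 0.7330
e × U → 0.7330 × 665 = 487.44
Denominator → 1444 + 487.44 = 1931.44
RR4 = 699 / 1931.44 = 0.3619

36.2%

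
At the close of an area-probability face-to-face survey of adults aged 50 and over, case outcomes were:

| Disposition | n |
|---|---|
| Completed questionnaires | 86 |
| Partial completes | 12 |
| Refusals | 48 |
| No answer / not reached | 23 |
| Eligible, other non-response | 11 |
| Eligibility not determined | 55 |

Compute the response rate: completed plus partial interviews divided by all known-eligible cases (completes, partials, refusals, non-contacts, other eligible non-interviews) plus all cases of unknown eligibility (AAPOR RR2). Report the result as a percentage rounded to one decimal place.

Top → 86 + 12 = 98
Base → 86 + 12 + 48 + 23 + 11 + 55 = 235
RR2 = 98 / 235 = 0.4170

41.7%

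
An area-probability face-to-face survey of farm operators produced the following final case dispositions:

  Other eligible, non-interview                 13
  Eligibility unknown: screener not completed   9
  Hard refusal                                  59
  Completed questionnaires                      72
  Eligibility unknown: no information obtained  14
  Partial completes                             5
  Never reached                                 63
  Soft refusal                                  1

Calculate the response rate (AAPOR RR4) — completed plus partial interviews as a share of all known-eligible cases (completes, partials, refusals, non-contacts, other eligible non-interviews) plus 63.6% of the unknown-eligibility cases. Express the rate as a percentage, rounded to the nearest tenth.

Refusals = 59 + 1 = 60
Eligibility not determined = 9 + 14 = 23
Num → 72 + 5 = 77
Known eligible → 72 + 5 + 60 + 63 + 13 = 213
e × U → 0.6360 × 23 = 14.63
Base → 213 + 14.63 = 227.63
RR4 = 77 / 227.63 = 0.3383

33.8%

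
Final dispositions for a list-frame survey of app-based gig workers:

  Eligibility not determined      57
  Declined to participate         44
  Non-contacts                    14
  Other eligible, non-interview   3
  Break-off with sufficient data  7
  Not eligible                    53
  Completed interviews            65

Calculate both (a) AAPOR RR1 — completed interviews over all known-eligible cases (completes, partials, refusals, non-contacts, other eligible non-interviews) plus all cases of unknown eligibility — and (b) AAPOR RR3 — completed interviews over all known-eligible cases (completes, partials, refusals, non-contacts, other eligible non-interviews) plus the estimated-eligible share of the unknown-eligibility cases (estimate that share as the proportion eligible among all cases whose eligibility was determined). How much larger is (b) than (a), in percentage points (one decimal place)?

3.2

Top = 65
Denominator = 65 + 7 + 44 + 14 + 3 + 57 = 190
RR1 = 65 / 190 = 0.3421
Known eligible = 65 + 7 + 44 + 14 + 3 = 133
e = 133 / (133 + 53) = 133 / 186 = 0.7151
Estimated eligible among unknowns = 0.7151 × 57 = 40.76
Denominator = 133 + 40.76 = 173.76
RR3 = 65 / 173.76 = 0.3741
Difference = 37.41 − 34.21 = 3.20 percentage points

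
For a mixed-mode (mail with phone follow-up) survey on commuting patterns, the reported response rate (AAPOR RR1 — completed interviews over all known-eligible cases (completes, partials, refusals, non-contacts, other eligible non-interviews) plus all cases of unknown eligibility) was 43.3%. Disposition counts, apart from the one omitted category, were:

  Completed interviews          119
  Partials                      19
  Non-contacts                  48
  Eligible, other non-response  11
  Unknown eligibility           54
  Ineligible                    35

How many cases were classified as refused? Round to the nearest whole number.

24

RR1 = 119 / D = 0.433
D = 119 / 0.433 = 274.8
Remaining denominator categories sum to 251
refused = 274.8 − 251 ≈ 24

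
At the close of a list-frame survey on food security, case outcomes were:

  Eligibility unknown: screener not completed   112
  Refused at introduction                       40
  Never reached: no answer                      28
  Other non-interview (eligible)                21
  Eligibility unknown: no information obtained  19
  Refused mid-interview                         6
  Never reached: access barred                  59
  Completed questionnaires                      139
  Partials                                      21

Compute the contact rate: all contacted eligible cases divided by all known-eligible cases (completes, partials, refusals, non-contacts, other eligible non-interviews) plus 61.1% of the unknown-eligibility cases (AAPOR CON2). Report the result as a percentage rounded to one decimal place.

Refusal or break-off = 40 + 6 = 46
No answer / not reached = 28 + 59 = 87
Undetermined eligibility = 112 + 19 = 131
Numerator → 139 + 21 + 46 + 21 = 227
Known eligible → 139 + 21 + 46 + 87 + 21 = 314
Eligible share of unknowns → 0.6110 × 131 = 80.04
Base → 314 + 80.04 = 394.04
CON2 = 227 / 394.04 = 0.5761

57.6%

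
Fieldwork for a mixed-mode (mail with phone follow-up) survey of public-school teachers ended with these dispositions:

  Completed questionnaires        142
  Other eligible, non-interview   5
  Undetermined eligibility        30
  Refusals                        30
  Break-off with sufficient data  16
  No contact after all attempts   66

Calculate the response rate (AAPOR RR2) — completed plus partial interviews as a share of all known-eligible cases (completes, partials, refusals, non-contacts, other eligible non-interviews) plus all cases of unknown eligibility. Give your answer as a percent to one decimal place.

54.7%

Num: 142 + 16 = 158
Denom: 142 + 16 + 30 + 66 + 5 + 30 = 289
RR2 = 158 / 289 = 0.5467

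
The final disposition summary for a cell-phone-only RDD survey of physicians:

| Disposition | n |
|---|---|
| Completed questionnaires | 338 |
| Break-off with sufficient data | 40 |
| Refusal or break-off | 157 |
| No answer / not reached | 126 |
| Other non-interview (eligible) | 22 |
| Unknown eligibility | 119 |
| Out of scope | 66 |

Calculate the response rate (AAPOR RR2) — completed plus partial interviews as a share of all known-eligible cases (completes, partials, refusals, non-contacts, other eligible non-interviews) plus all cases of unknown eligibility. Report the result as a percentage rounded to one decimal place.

47.1%

Numerator: 338 + 40 = 378
Denominator: 338 + 40 + 157 + 126 + 22 + 119 = 802
RR2 = 378 / 802 = 0.4713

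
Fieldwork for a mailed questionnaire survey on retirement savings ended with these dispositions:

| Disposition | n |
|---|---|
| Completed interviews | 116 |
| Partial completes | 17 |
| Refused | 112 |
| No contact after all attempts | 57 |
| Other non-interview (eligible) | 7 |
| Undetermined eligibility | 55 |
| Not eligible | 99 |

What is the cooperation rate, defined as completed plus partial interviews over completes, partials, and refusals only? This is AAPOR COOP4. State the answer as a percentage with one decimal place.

Num = 116 + 17 = 133
Base = 116 + 17 + 112 = 245
COOP4 = 133 / 245 = 0.5429

54.3%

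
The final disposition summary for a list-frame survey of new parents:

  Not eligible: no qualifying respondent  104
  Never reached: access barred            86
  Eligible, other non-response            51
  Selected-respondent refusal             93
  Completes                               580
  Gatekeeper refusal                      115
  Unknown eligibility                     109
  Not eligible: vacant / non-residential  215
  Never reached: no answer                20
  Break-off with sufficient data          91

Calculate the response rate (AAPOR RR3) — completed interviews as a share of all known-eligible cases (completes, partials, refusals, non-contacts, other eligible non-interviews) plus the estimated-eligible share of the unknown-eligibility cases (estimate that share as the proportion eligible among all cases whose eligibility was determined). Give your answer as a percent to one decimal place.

51.8%

Refusal or break-off = 115 + 93 = 208
Never reached = 20 + 86 = 106
Out of scope = 104 + 215 = 319
Top → 580
Known eligible → 580 + 91 + 208 + 106 + 51 = 1036
e = 1036 / (1036 + 319) = 1036 / 1355 = 0.7646
Eligible share of unknowns → 0.7646 × 109 = 83.34
Denominator → 1036 + 83.34 = 1119.34
RR3 = 580 / 1119.34 = 0.5182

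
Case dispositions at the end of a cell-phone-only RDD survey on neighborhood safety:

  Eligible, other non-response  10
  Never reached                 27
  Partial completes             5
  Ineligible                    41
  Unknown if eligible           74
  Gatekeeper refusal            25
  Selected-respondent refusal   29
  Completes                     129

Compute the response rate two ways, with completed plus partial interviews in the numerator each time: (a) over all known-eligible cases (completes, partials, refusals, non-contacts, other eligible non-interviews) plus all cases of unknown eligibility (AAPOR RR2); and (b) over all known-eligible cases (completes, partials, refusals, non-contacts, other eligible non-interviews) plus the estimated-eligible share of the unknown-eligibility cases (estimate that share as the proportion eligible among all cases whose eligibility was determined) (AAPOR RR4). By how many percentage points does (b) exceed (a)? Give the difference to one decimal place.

Refused = 25 + 29 = 54
Num = 129 + 5 = 134
Denominator = 129 + 5 + 54 + 27 + 10 + 74 = 299
RR2 = 134 / 299 = 0.4482
Determined eligible = 129 + 5 + 54 + 27 + 10 = 225
e = 225 / (225 + 41) = 225 / 266 = 0.8459
Estimated eligible among unknowns = 0.8459 × 74 = 62.60
Denominator = 225 + 62.60 = 287.60
RR4 = 134 / 287.60 = 0.4659
Difference = 46.59 − 44.82 = 1.77 percentage points

1.8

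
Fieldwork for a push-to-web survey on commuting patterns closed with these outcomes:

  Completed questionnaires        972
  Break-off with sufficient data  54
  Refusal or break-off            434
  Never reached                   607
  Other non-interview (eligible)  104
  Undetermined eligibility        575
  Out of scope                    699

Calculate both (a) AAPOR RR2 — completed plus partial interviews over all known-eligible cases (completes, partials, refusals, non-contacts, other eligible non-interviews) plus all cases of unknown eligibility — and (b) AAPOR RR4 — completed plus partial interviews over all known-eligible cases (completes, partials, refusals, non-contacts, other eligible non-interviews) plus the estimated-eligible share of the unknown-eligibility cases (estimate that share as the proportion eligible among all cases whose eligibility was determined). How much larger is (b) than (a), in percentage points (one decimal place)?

Num: 972 + 54 = 1026
Denominator: 972 + 54 + 434 + 607 + 104 + 575 = 2746
RR2 = 1026 / 2746 = 0.3736
Known eligible: 972 + 54 + 434 + 607 + 104 = 2171
e = 2171 / (2171 + 699) = 2171 / 2870 = 0.7564
Estimated eligible among unknowns: 0.7564 × 575 = 434.93
Denominator: 2171 + 434.93 = 2605.93
RR4 = 1026 / 2605.93 = 0.3937
Difference = 39.37 − 37.36 = 2.01 percentage points

2.0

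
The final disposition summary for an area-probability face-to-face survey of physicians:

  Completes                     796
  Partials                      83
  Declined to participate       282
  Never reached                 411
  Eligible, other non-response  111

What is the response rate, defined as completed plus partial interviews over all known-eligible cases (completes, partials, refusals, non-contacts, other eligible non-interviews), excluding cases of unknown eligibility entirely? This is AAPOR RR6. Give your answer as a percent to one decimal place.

52.2%

Num = 796 + 83 = 879
Denom = 796 + 83 + 282 + 411 + 111 = 1683
RR6 = 879 / 1683 = 0.5223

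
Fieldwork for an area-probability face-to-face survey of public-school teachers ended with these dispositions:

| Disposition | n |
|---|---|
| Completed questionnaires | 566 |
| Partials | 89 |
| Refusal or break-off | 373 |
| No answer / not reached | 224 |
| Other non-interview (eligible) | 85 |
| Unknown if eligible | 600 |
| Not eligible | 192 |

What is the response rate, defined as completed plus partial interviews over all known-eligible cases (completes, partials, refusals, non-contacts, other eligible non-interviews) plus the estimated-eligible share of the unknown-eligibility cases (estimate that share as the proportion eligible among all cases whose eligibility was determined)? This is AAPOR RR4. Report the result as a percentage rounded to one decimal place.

35.2%

Top → 566 + 89 = 655
Known eligible → 566 + 89 + 373 + 224 + 85 = 1337
e = 1337 / (1337 + 192) = 1337 / 1529 = 0.8744
Estimated eligible among unknowns → 0.8744 × 600 = 524.64
Denominator → 1337 + 524.64 = 1861.64
RR4 = 655 / 1861.64 = 0.3518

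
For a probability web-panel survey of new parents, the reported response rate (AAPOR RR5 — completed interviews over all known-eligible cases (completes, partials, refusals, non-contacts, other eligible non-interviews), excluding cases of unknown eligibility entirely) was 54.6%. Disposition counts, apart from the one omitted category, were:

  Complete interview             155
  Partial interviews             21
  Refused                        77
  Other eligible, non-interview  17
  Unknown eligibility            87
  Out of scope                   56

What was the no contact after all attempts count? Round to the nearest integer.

14

RR5 = 155 / D = 0.546
D = 155 / 0.546 = 283.9
Rest of base = 270
no contact after all attempts = 283.9 − 270 ≈ 14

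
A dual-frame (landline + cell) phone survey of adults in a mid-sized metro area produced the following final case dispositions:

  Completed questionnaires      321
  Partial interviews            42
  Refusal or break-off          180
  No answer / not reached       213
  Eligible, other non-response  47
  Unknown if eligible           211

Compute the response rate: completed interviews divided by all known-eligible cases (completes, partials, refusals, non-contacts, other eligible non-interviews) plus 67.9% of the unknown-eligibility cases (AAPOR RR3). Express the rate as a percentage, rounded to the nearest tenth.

33.9%

Top = 321
Determined eligible = 321 + 42 + 180 + 213 + 47 = 803
Estimated eligible among unknowns = 0.6790 × 211 = 143.27
Denominator = 803 + 143.27 = 946.27
RR3 = 321 / 946.27 = 0.3392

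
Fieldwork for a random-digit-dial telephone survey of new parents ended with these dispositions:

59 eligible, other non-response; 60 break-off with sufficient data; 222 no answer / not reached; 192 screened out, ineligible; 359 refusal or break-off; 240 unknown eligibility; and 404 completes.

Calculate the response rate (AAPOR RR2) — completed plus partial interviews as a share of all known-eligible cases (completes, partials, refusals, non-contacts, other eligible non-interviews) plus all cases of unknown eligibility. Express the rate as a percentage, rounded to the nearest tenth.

34.5%

Num → 404 + 60 = 464
Denominator → 404 + 60 + 359 + 222 + 59 + 240 = 1344
RR2 = 464 / 1344 = 0.3452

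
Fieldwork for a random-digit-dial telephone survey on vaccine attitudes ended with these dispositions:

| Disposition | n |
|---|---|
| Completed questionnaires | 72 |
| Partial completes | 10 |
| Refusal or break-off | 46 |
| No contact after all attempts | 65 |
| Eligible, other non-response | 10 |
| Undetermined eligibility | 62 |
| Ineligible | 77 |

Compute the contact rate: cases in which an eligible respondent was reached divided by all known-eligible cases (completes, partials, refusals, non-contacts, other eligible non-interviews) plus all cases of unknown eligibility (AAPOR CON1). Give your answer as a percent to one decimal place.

Top: 72 + 10 + 46 + 10 = 138
Denominator: 72 + 10 + 46 + 65 + 10 + 62 = 265
CON1 = 138 / 265 = 0.5208

52.1%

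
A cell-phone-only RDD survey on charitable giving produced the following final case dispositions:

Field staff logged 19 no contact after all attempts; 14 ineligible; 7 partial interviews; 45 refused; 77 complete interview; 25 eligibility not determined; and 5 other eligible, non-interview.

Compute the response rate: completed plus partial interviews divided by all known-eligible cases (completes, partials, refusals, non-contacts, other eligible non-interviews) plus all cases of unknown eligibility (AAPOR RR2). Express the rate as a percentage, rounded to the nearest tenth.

Num → 77 + 7 = 84
Base → 77 + 7 + 45 + 19 + 5 + 25 = 178
RR2 = 84 / 178 = 0.4719

47.2%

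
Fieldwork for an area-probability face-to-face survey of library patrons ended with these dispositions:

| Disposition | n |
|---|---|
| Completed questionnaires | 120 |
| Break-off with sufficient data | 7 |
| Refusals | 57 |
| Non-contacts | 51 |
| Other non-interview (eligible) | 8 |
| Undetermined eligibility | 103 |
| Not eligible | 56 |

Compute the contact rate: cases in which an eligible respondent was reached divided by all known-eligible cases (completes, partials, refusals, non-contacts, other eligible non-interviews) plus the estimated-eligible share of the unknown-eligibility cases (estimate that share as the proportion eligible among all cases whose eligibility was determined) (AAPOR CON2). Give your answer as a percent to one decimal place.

Top: 120 + 7 + 57 + 8 = 192
Known eligible: 120 + 7 + 57 + 51 + 8 = 243
e = 243 / (243 + 56) = 243 / 299 = 0.8127
Estimated eligible among unknowns: 0.8127 × 103 = 83.71
Denominator: 243 + 83.71 = 326.71
CON2 = 192 / 326.71 = 0.5877

58.8%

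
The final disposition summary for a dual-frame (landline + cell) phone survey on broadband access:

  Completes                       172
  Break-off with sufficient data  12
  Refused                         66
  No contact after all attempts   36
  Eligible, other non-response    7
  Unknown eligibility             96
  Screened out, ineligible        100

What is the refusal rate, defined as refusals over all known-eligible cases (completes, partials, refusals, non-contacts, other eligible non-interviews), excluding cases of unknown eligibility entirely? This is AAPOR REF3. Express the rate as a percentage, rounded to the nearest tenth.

22.5%

Top = 66
Denom = 172 + 12 + 66 + 36 + 7 = 293
REF3 = 66 / 293 = 0.2253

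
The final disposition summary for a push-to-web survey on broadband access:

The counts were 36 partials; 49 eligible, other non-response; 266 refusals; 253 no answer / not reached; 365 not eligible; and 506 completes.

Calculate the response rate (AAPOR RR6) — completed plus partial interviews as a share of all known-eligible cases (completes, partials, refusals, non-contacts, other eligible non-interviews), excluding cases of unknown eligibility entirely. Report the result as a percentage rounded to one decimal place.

48.8%

Numerator → 506 + 36 = 542
Denominator → 506 + 36 + 266 + 253 + 49 = 1110
RR6 = 542 / 1110 = 0.4883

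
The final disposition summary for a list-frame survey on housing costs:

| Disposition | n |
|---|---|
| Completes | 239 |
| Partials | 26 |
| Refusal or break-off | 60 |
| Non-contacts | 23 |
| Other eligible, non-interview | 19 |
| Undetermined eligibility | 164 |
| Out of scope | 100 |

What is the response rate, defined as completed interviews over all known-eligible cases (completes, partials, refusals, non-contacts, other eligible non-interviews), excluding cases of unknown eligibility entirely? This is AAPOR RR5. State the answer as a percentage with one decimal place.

Num = 239
Base = 239 + 26 + 60 + 23 + 19 = 367
RR5 = 239 / 367 = 0.6512

65.1%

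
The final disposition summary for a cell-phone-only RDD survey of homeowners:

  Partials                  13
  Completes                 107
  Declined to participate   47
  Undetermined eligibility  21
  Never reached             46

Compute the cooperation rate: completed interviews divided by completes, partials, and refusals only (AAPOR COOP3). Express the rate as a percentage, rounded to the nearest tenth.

64.1%

Num: 107
Denom: 107 + 13 + 47 = 167
COOP3 = 107 / 167 = 0.6407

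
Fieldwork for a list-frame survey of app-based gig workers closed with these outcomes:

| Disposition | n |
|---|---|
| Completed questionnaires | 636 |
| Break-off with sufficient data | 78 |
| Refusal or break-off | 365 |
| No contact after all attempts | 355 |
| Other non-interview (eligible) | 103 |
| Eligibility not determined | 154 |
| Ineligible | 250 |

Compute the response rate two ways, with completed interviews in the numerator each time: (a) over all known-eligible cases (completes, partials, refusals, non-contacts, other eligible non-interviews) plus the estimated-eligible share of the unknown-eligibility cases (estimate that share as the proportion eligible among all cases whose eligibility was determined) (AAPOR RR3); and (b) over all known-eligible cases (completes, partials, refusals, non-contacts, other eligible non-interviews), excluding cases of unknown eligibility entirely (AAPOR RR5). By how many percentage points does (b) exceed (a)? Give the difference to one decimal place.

Numerator = 636
Known eligible = 636 + 78 + 365 + 355 + 103 = 1537
e = 1537 / (1537 + 250) = 1537 / 1787 = 0.8601
Estimated eligible among unknowns = 0.8601 × 154 = 132.46
Denominator = 1537 + 132.46 = 1669.46
RR3 = 636 / 1669.46 = 0.3810
Denominator = 636 + 78 + 365 + 355 + 103 = 1537
RR5 = 636 / 1537 = 0.4138
Difference = 41.38 − 38.10 = 3.28 percentage points

3.3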